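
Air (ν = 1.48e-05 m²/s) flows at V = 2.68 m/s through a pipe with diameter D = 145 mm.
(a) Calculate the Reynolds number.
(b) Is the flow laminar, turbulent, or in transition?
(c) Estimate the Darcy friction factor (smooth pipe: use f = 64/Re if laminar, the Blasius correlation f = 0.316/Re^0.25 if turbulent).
(a) Re = V·D/ν = 2.68·0.145/1.48e-05 = 26257
(b) Flow regime: turbulent (Re > 4000)
(c) Friction factor: f = 0.316/Re^0.25 = 0.316/26257^0.25 = 0.02482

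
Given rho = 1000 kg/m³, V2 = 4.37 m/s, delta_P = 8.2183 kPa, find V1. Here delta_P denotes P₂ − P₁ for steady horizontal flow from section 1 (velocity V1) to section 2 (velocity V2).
Formula: \Delta P = \frac{1}{2} \rho (V_1^2 - V_2^2)
Substituting knowns: 8.2183 = 0.5·1000·(V1² − 4.37²)/1000
Solving for V1: V1 = √(4.37² + 2·(8.2183·1000)/1000) = 5.961 m/s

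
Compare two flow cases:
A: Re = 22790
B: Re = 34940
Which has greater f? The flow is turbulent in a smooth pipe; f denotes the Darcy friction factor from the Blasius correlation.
f(A) = 0.02572, f(B) = 0.02311. Answer: A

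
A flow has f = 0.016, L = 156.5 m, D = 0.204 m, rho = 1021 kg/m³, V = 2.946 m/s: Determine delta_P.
Formula: \Delta P = f \frac{L}{D} \frac{\rho V^2}{2}
delta_P = 0.016·(156.5/0.204)·0.5·1021·2.946²/1000 = 54.38 kPa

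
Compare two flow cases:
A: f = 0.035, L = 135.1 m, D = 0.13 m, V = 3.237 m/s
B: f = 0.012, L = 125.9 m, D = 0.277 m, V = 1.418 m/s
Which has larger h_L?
h_L(A) = 19.43 m, h_L(B) = 0.559 m. Answer: A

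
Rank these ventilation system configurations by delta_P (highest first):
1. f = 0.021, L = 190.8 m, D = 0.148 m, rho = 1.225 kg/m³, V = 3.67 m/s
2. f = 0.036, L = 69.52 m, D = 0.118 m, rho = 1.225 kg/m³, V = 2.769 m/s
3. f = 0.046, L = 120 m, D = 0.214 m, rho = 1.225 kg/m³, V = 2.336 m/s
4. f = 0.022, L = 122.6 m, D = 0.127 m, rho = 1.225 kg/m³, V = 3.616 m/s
Case 1: delta_P = 0.2233 kPa
Case 2: delta_P = 0.09961 kPa
Case 3: delta_P = 0.08621 kPa
Case 4: delta_P = 0.1701 kPa
Ranking (highest first): 1, 4, 2, 3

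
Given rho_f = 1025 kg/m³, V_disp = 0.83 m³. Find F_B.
Formula: F_B = \rho_f g V_{disp}
F_B = 1025·9.81·0.83 = 8346 N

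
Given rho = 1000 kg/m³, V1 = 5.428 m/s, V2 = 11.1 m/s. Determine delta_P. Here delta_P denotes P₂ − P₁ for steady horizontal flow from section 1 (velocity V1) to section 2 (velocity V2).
Formula: \Delta P = \frac{1}{2} \rho (V_1^2 - V_2^2)
delta_P = 0.5·1000·(5.428² − 11.1²)/1000 = -46.87 kPa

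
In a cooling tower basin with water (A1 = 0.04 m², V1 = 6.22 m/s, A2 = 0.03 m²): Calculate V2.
Formula: V_2 = \frac{A_1 V_1}{A_2}
V2 = 0.04·6.22/0.03 = 8.293 m/s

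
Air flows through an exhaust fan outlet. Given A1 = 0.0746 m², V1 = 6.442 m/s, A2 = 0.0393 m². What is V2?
Formula: V_2 = \frac{A_1 V_1}{A_2}
V2 = 0.0746·6.442/0.0393 = 12.23 m/s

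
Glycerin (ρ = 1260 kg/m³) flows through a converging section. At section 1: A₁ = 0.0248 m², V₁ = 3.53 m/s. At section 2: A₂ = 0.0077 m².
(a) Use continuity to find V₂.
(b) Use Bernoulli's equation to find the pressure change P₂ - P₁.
(a) Continuity: A₁V₁=A₂V₂ -> V₂=A₁V₁/A₂=0.0248*3.53/0.0077=11.37 m/s
(b) Bernoulli: P₂-P₁=0.5*rho*(V₁^2-V₂^2)/1000=0.5*1260*(3.53^2-11.37^2)/1000=-73.59 kPa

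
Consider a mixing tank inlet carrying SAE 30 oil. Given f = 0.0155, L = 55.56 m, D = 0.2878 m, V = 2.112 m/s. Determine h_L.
Formula: h_L = f \frac{L}{D} \frac{V^2}{2g}
h_L = 0.0155·(55.56/0.2878)·2.112²/(2·9.81) = 0.6803 m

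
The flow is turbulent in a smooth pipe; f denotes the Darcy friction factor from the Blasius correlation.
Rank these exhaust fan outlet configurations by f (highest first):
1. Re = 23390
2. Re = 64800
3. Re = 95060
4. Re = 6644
Case 1: f = 0.02555
Case 2: f = 0.01981
Case 3: f = 0.018
Case 4: f = 0.035
Ranking (highest first): 4, 1, 2, 3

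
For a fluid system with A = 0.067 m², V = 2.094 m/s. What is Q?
Formula: Q = A V
Q = 0.067·2.094·1000 = 140.3 L/s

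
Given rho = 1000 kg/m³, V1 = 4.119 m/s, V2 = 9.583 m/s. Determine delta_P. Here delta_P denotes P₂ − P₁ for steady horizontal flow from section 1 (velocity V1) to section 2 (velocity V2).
Formula: \Delta P = \frac{1}{2} \rho (V_1^2 - V_2^2)
delta_P = 0.5·1000·(4.119² − 9.583²)/1000 = -37.43 kPa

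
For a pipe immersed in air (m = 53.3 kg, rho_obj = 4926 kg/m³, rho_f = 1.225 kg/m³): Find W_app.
Formula: W_{app} = mg\left(1 - \frac{\rho_f}{\rho_{obj}}\right)
W_app = 53.3·9.81·(1 − 1.225/4926) = 522.7 N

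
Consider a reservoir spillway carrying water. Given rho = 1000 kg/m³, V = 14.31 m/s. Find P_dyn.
Formula: P_{dyn} = \frac{1}{2} \rho V^2
P_dyn = 0.5·1000·14.31²/1000 = 102.4 kPa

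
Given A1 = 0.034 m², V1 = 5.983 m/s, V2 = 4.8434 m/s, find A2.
Formula: V_2 = \frac{A_1 V_1}{A_2}
Substituting knowns: 4.8434 = 0.034·5.983/A2
Solving for A2: A2 = 0.034·5.983/4.8434 = 0.042 m²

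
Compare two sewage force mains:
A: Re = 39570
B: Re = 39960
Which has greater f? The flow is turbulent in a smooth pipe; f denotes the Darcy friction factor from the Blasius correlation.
f(A) = 0.02241, f(B) = 0.02235. Answer: A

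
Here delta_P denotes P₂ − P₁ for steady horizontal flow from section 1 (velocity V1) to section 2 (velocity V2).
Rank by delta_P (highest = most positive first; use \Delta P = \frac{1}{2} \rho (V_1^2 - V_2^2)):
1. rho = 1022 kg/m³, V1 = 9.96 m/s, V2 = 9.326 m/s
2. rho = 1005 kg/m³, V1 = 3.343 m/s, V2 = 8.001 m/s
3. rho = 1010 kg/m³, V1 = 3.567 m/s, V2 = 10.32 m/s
Case 1: delta_P = 6.248 kPa
Case 2: delta_P = -26.55 kPa
Case 3: delta_P = -47.36 kPa
Ranking (highest first): 1, 2, 3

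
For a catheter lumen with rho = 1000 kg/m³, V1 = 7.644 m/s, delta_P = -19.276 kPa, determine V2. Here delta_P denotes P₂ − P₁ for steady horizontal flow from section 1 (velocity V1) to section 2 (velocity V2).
Formula: \Delta P = \frac{1}{2} \rho (V_1^2 - V_2^2)
Substituting knowns: -19.276 = 0.5·1000·(7.644² − V2²)/1000
Solving for V2: V2 = √(7.644² − 2·(-19.276·1000)/1000) = 9.848 m/s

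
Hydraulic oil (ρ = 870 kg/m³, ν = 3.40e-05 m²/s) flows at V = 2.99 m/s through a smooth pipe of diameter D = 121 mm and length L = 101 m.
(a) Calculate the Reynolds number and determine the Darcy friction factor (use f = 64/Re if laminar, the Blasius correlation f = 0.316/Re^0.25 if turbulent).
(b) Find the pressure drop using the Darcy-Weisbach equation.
(a) Re = V·D/ν = 2.99·0.121/3.40e-05 = 10641 → turbulent (Re > 4000); f = 0.316/Re^0.25 = 0.316/10641^0.25 = 0.031113
(b) Darcy-Weisbach: ΔP = f·(L/D)·½ρV²/1000 = 0.031113·(101/0.121)·½·870·2.99²/1000 = 101 kPa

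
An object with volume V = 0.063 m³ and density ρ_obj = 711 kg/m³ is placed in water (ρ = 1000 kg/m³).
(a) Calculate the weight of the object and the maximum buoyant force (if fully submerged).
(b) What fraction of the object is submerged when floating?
(a) W=rho_obj*g*V=711*9.81*0.063=439.4 N; F_B(max)=rho*g*V=1000*9.81*0.063=618.0 N
(b) Floating fraction=rho_obj/rho=711/1000=0.711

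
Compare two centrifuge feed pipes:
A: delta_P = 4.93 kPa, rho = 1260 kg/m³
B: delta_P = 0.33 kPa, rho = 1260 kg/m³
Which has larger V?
V(A) = 2.797 m/s, V(B) = 0.7237 m/s. Answer: A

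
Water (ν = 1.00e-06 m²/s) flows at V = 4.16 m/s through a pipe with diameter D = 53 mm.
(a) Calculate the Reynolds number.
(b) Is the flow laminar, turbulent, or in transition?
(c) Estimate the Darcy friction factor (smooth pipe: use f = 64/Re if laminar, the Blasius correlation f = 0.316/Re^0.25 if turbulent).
(a) Re = V·D/ν = 4.16·0.053/1.00e-06 = 220480
(b) Flow regime: turbulent (Re > 4000)
(c) Friction factor: f = 0.316/Re^0.25 = 0.316/220480^0.25 = 0.01458 (Blasius is strictly valid for Re ≲ 1e5; used here as the smooth-pipe estimate the problem specifies)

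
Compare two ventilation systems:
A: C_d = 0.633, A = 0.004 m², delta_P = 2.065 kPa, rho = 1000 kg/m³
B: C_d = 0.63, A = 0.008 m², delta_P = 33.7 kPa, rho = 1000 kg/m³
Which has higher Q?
Q(A) = 5.146 L/s, Q(B) = 41.38 L/s. Answer: B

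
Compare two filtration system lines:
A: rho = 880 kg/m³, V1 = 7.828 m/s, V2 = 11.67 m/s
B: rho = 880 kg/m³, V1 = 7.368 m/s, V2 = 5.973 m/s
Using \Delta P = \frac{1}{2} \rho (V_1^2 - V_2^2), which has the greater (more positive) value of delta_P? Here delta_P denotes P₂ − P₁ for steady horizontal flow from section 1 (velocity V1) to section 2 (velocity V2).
delta_P(A) = -32.96 kPa, delta_P(B) = 8.189 kPa. Answer: B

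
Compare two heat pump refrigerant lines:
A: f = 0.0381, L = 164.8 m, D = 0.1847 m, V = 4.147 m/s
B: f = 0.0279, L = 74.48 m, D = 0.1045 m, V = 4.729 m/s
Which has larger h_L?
h_L(A) = 29.8 m, h_L(B) = 22.67 m. Answer: A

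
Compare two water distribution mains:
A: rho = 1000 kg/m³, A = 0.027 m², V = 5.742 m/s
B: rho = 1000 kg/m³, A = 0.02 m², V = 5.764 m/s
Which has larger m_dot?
m_dot(A) = 155 kg/s, m_dot(B) = 115.3 kg/s. Answer: A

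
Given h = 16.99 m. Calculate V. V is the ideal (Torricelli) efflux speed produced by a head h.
Formula: V = \sqrt{2 g h}
V = √(2·9.81·16.99) = 18.26 m/s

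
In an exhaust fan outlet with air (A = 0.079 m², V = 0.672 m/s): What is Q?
Formula: Q = A V
Q = 0.079·0.672·1000 = 53.09 L/s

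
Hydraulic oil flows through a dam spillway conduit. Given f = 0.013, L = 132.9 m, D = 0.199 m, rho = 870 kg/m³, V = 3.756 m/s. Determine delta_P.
Formula: \Delta P = f \frac{L}{D} \frac{\rho V^2}{2}
delta_P = 0.013·(132.9/0.199)·0.5·870·3.756²/1000 = 53.28 kPa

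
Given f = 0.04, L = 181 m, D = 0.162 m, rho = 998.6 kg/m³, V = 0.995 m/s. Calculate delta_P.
Formula: \Delta P = f \frac{L}{D} \frac{\rho V^2}{2}
delta_P = 0.04·(181/0.162)·0.5·998.6·0.995²/1000 = 22.09 kPa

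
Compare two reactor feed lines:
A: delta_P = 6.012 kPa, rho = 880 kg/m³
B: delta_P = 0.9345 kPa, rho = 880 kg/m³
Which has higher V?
V(A) = 3.696 m/s, V(B) = 1.457 m/s. Answer: A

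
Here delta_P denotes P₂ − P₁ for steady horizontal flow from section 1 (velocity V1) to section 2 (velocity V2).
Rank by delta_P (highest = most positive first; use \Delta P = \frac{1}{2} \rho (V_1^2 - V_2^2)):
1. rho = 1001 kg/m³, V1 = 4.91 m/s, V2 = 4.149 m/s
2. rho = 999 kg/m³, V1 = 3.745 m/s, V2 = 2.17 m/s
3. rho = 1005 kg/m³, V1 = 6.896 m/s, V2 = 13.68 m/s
Case 1: delta_P = 3.45 kPa
Case 2: delta_P = 4.653 kPa
Case 3: delta_P = -70.14 kPa
Ranking (highest first): 2, 1, 3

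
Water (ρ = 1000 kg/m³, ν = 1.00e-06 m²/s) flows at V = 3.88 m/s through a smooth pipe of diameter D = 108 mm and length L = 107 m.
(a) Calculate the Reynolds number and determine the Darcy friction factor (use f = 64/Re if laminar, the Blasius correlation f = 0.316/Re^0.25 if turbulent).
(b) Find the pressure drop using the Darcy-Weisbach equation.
(a) Re = V·D/ν = 3.88·0.108/1.00e-06 = 419040 → turbulent (Re > 4000); f = 0.316/Re^0.25 = 0.316/419040^0.25 = 0.01242 (Blasius is strictly valid for Re ≲ 1e5; used here as the smooth-pipe estimate the problem specifies)
(b) Darcy-Weisbach: ΔP = f·(L/D)·½ρV²/1000 = 0.01242·(107/0.108)·½·1000·3.88²/1000 = 92.62 kPa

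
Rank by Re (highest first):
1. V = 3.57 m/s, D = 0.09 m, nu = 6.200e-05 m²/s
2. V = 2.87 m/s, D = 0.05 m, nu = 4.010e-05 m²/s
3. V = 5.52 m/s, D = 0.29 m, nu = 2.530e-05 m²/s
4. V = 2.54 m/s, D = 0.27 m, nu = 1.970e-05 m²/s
Case 1: Re = 5182
Case 2: Re = 3579
Case 3: Re = 63273
Case 4: Re = 34812
Ranking (highest first): 3, 4, 1, 2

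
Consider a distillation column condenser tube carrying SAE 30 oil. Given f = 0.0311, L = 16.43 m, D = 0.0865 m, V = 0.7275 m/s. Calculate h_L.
Formula: h_L = f \frac{L}{D} \frac{V^2}{2g}
h_L = 0.0311·(16.43/0.0865)·0.7275²/(2·9.81) = 0.1593 m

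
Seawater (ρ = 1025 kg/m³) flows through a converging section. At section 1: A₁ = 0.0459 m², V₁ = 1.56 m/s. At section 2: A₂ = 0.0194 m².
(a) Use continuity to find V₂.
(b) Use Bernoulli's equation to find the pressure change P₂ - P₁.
(a) Continuity: A₁V₁=A₂V₂ -> V₂=A₁V₁/A₂=0.0459*1.56/0.0194=3.69 m/s
(b) Bernoulli: P₂-P₁=0.5*rho*(V₁^2-V₂^2)/1000=0.5*1025*(1.56^2-3.69^2)/1000=-5.731 kPa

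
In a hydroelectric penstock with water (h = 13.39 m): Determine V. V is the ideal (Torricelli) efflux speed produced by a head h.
Formula: V = \sqrt{2 g h}
V = √(2·9.81·13.39) = 16.21 m/s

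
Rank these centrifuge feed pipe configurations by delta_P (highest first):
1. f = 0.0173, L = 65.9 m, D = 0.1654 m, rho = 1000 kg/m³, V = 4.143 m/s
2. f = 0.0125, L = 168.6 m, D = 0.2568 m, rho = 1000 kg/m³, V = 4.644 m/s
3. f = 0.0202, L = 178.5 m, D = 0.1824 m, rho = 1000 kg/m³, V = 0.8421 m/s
Case 1: delta_P = 59.16 kPa
Case 2: delta_P = 88.5 kPa
Case 3: delta_P = 7.009 kPa
Ranking (highest first): 2, 1, 3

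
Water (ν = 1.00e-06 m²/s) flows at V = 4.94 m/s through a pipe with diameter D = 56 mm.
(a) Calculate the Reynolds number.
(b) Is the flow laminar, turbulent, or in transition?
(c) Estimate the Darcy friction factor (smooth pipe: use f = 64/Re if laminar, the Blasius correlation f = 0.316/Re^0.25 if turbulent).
(a) Re = V·D/ν = 4.94·0.056/1.00e-06 = 276640
(b) Flow regime: turbulent (Re > 4000)
(c) Friction factor: f = 0.316/Re^0.25 = 0.316/276640^0.25 = 0.01378 (Blasius is strictly valid for Re ≲ 1e5; used here as the smooth-pipe estimate the problem specifies)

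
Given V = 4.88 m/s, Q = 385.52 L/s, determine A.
Formula: Q = A V
Substituting knowns: 385.52 = A·4.88·1000
Solving for A: A = (385.52/1000)/4.88 = 0.079 m²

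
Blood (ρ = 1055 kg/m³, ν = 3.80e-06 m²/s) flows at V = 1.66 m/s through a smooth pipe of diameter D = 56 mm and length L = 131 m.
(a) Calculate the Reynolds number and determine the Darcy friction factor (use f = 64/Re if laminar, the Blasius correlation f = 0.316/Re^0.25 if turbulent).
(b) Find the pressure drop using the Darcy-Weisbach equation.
(a) Re = V·D/ν = 1.66·0.056/3.80e-06 = 24463 → turbulent (Re > 4000); f = 0.316/Re^0.25 = 0.316/24463^0.25 = 0.025267
(b) Darcy-Weisbach: ΔP = f·(L/D)·½ρV²/1000 = 0.025267·(131/0.056)·½·1055·1.66²/1000 = 85.92 kPa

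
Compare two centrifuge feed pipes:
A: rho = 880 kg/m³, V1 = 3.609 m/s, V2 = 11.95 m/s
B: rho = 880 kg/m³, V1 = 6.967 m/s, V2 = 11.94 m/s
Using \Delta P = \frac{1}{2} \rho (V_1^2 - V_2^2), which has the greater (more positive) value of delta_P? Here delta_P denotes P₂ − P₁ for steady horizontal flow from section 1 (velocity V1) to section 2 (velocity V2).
delta_P(A) = -57.1 kPa, delta_P(B) = -41.37 kPa. Answer: B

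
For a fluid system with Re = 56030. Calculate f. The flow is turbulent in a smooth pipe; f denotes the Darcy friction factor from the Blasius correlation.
Formula: f = \frac{0.316}{Re^{0.25}}
f = 0.316/56030^0.25 = 0.02054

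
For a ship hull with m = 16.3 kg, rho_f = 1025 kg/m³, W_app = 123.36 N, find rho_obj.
Formula: W_{app} = mg\left(1 - \frac{\rho_f}{\rho_{obj}}\right)
Substituting knowns: 123.36 = 16.3·9.81·(1 − 1025/rho_obj)
Solving for rho_obj: rho_obj = 1025/(1 − 123.36/(16.3·9.81)) = 4485 kg/m³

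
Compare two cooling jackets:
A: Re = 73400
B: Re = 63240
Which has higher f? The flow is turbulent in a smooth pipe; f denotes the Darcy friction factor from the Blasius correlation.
f(A) = 0.0192, f(B) = 0.01993. Answer: B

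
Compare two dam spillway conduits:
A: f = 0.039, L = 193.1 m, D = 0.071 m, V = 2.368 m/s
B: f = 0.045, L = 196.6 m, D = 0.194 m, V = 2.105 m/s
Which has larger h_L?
h_L(A) = 30.31 m, h_L(B) = 10.3 m. Answer: A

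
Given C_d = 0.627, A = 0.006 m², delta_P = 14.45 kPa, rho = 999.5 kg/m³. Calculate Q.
Formula: Q = C_d A \sqrt{\frac{2 \Delta P}{\rho}}
Q = 0.627·0.006·√(2·(14.45·1000)/999.5)·1000 = 20.23 L/s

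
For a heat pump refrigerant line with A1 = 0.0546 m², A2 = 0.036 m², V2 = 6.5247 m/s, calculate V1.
Formula: V_2 = \frac{A_1 V_1}{A_2}
Substituting knowns: 6.5247 = 0.0546·V1/0.036
Solving for V1: V1 = 6.5247·0.036/0.0546 = 4.302 m/s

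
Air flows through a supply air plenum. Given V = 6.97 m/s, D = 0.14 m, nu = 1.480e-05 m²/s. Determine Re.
Formula: Re = \frac{V D}{\nu}
Re = 6.97·0.14/1.480e-05 = 65932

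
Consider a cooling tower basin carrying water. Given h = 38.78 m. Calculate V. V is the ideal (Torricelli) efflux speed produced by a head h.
Formula: V = \sqrt{2 g h}
V = √(2·9.81·38.78) = 27.58 m/s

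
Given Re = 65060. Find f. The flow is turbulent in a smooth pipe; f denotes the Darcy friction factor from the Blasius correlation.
Formula: f = \frac{0.316}{Re^{0.25}}
f = 0.316/65060^0.25 = 0.01979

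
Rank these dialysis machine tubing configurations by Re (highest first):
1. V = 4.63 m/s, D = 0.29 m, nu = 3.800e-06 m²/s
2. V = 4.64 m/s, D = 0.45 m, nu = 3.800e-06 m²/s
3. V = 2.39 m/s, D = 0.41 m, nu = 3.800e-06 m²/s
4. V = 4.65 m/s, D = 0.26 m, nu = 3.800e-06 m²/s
Case 1: Re = 353342
Case 2: Re = 549474
Case 3: Re = 257868
Case 4: Re = 318158
Ranking (highest first): 2, 1, 4, 3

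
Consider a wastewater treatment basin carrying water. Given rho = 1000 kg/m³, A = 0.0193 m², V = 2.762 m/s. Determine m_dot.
Formula: \dot{m} = \rho A V
m_dot = 1000·0.0193·2.762 = 53.31 kg/s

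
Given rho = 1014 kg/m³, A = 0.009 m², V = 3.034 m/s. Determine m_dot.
Formula: \dot{m} = \rho A V
m_dot = 1014·0.009·3.034 = 27.69 kg/s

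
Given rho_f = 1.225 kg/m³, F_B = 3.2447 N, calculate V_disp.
Formula: F_B = \rho_f g V_{disp}
Substituting knowns: 3.2447 = 1.225·9.81·V_disp
Solving for V_disp: V_disp = 3.2447/(1.225·9.81) = 0.27 m³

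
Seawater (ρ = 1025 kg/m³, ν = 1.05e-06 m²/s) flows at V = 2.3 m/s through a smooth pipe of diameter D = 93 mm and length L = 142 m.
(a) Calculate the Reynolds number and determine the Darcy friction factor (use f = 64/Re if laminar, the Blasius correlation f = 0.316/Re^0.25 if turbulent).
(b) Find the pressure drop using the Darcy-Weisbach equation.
(a) Re = V·D/ν = 2.3·0.093/1.05e-06 = 203710 → turbulent (Re > 4000); f = 0.316/Re^0.25 = 0.316/203710^0.25 = 0.014874 (Blasius is strictly valid for Re ≲ 1e5; used here as the smooth-pipe estimate the problem specifies)
(b) Darcy-Weisbach: ΔP = f·(L/D)·½ρV²/1000 = 0.014874·(142/0.093)·½·1025·2.3²/1000 = 61.57 kPa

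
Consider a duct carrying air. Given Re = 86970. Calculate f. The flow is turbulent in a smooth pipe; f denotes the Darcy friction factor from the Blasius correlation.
Formula: f = \frac{0.316}{Re^{0.25}}
f = 0.316/86970^0.25 = 0.0184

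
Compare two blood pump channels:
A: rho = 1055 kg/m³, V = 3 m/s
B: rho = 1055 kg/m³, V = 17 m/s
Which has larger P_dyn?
P_dyn(A) = 4.747 kPa, P_dyn(B) = 152.4 kPa. Answer: B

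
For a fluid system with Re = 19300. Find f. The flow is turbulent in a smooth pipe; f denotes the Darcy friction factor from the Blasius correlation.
Formula: f = \frac{0.316}{Re^{0.25}}
f = 0.316/19300^0.25 = 0.02681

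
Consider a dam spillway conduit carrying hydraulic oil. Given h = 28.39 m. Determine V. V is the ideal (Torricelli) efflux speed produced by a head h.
Formula: V = \sqrt{2 g h}
V = √(2·9.81·28.39) = 23.6 m/s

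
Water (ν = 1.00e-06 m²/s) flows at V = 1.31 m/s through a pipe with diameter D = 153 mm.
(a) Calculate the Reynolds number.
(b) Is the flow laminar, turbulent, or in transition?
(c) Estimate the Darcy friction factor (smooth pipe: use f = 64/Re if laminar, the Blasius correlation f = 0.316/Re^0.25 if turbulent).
(a) Re = V·D/ν = 1.31·0.153/1.00e-06 = 200430
(b) Flow regime: turbulent (Re > 4000)
(c) Friction factor: f = 0.316/Re^0.25 = 0.316/200430^0.25 = 0.01493 (Blasius is strictly valid for Re ≲ 1e5; used here as the smooth-pipe estimate the problem specifies)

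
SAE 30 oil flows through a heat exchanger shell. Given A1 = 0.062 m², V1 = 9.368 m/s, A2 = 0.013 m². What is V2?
Formula: V_2 = \frac{A_1 V_1}{A_2}
V2 = 0.062·9.368/0.013 = 44.68 m/s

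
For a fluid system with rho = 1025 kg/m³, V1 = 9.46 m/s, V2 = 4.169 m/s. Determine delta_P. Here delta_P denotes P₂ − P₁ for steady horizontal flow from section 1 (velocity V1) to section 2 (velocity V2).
Formula: \Delta P = \frac{1}{2} \rho (V_1^2 - V_2^2)
delta_P = 0.5·1025·(9.46² − 4.169²)/1000 = 36.96 kPa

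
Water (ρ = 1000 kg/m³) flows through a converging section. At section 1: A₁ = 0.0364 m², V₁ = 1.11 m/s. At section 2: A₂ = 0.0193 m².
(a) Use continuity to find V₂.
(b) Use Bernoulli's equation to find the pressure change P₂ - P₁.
(a) Continuity: A₁V₁=A₂V₂ -> V₂=A₁V₁/A₂=0.0364*1.11/0.0193=2.09 m/s
(b) Bernoulli: P₂-P₁=0.5*rho*(V₁^2-V₂^2)/1000=0.5*1000*(1.11^2-2.09^2)/1000=-1.568 kPa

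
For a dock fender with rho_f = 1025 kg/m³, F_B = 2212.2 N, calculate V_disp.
Formula: F_B = \rho_f g V_{disp}
Substituting knowns: 2212.2 = 1025·9.81·V_disp
Solving for V_disp: V_disp = 2212.2/(1025·9.81) = 0.22 m³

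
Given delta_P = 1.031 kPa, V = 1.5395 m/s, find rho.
Formula: V = \sqrt{\frac{2 \Delta P}{\rho}}
Substituting knowns: 1.5395 = √(2·(1.031·1000)/rho)
Solving for rho: rho = 2·(1.031·1000)/1.5395² = 870 kg/m³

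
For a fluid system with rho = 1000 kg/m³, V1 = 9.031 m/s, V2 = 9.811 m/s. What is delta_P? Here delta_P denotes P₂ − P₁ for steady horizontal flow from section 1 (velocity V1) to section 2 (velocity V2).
Formula: \Delta P = \frac{1}{2} \rho (V_1^2 - V_2^2)
delta_P = 0.5·1000·(9.031² − 9.811²)/1000 = -7.348 kPa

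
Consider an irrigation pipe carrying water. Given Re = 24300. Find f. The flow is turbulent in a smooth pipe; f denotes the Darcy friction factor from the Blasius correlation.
Formula: f = \frac{0.316}{Re^{0.25}}
f = 0.316/24300^0.25 = 0.02531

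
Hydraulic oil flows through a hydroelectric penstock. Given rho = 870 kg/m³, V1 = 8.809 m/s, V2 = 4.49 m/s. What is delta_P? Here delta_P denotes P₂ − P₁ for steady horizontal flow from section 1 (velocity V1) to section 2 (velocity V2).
Formula: \Delta P = \frac{1}{2} \rho (V_1^2 - V_2^2)
delta_P = 0.5·870·(8.809² − 4.49²)/1000 = 24.99 kPa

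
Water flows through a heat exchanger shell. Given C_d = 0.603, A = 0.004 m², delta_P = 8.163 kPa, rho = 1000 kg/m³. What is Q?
Formula: Q = C_d A \sqrt{\frac{2 \Delta P}{\rho}}
Q = 0.603·0.004·√(2·(8.163·1000)/1000)·1000 = 9.746 L/s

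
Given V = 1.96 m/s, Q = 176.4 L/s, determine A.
Formula: Q = A V
Substituting knowns: 176.4 = A·1.96·1000
Solving for A: A = (176.4/1000)/1.96 = 0.09 m²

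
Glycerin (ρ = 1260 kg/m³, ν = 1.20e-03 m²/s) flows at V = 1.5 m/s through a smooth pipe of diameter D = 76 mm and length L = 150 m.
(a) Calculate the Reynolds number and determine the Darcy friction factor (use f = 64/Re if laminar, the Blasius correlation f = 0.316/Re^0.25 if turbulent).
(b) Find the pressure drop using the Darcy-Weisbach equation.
(a) Re = V·D/ν = 1.5·0.076/1.20e-03 = 95 → laminar (Re < 2300); f = 64/Re = 64/95 = 0.67368
(b) Darcy-Weisbach: ΔP = f·(L/D)·½ρV²/1000 = 0.67368·(150/0.076)·½·1260·1.5²/1000 = 1885 kPa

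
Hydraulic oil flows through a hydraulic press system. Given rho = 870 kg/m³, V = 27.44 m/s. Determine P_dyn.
Formula: P_{dyn} = \frac{1}{2} \rho V^2
P_dyn = 0.5·870·27.44²/1000 = 327.5 kPa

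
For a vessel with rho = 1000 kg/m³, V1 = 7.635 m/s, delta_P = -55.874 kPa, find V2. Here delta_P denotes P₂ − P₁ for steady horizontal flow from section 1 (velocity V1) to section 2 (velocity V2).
Formula: \Delta P = \frac{1}{2} \rho (V_1^2 - V_2^2)
Substituting knowns: -55.874 = 0.5·1000·(7.635² − V2²)/1000
Solving for V2: V2 = √(7.635² − 2·(-55.874·1000)/1000) = 13.04 m/s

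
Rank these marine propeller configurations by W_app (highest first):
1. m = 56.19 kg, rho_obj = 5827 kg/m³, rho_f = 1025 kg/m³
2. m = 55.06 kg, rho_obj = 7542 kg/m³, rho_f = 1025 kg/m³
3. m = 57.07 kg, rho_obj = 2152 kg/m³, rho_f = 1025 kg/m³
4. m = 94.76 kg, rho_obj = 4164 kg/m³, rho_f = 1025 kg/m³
Case 1: W_app = 454.3 N
Case 2: W_app = 466.7 N
Case 3: W_app = 293.2 N
Case 4: W_app = 700.8 N
Ranking (highest first): 4, 2, 1, 3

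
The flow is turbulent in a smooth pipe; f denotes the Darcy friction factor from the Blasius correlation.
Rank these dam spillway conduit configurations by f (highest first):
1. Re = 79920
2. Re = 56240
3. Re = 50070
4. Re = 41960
Case 1: f = 0.01879
Case 2: f = 0.02052
Case 3: f = 0.02112
Case 4: f = 0.02208
Ranking (highest first): 4, 3, 2, 1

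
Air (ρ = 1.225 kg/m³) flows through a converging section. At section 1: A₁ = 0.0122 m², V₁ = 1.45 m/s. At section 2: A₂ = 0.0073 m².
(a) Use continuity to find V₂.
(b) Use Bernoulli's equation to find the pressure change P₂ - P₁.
(a) Continuity: A₁V₁=A₂V₂ -> V₂=A₁V₁/A₂=0.0122*1.45/0.0073=2.42 m/s
(b) Bernoulli: P₂-P₁=0.5*rho*(V₁^2-V₂^2)/1000=0.5*1.225*(1.45^2-2.42^2)/1000=-0.002299 kPa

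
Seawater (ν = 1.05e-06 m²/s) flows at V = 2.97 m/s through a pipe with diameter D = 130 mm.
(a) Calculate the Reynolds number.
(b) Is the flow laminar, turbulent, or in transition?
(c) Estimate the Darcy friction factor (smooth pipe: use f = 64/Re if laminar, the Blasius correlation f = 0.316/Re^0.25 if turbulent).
(a) Re = V·D/ν = 2.97·0.13/1.05e-06 = 367710
(b) Flow regime: turbulent (Re > 4000)
(c) Friction factor: f = 0.316/Re^0.25 = 0.316/367710^0.25 = 0.01283 (Blasius is strictly valid for Re ≲ 1e5; used here as the smooth-pipe estimate the problem specifies)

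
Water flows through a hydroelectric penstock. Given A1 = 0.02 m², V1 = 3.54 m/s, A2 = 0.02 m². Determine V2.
Formula: V_2 = \frac{A_1 V_1}{A_2}
V2 = 0.02·3.54/0.02 = 3.54 m/s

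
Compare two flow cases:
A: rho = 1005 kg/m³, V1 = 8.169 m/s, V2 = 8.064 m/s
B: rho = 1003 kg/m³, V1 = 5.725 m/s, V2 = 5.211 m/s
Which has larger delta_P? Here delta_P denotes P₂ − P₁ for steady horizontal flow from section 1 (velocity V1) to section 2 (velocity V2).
delta_P(A) = 0.8565 kPa, delta_P(B) = 2.819 kPa. Answer: B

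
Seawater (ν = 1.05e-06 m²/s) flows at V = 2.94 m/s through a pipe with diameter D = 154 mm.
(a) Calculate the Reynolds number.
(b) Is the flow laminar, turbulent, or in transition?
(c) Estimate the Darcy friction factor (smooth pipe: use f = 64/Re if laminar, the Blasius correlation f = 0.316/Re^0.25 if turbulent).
(a) Re = V·D/ν = 2.94·0.154/1.05e-06 = 431200
(b) Flow regime: turbulent (Re > 4000)
(c) Friction factor: f = 0.316/Re^0.25 = 0.316/431200^0.25 = 0.01233 (Blasius is strictly valid for Re ≲ 1e5; used here as the smooth-pipe estimate the problem specifies)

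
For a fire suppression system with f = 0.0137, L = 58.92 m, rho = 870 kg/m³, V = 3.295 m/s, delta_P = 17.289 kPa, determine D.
Formula: \Delta P = f \frac{L}{D} \frac{\rho V^2}{2}
Substituting knowns: 17.289 = 0.0137·(58.92/D)·0.5·870·3.295²/1000
Solving for D: D = 0.0137·58.92·0.5·870·3.295²/(17.289·1000) = 0.2205 m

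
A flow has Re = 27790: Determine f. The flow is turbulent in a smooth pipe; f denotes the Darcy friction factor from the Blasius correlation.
Formula: f = \frac{0.316}{Re^{0.25}}
f = 0.316/27790^0.25 = 0.02447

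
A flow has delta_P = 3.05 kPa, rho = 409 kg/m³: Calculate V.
Formula: V = \sqrt{\frac{2 \Delta P}{\rho}}
V = √(2·(3.05·1000)/409) = 3.862 m/s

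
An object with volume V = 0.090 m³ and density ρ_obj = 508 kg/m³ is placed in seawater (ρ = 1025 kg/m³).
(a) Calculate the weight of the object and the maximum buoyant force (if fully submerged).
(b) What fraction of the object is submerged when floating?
(a) W=rho_obj*g*V=508*9.81*0.090=448.5 N; F_B(max)=rho*g*V=1025*9.81*0.090=905.0 N
(b) Floating fraction=rho_obj/rho=508/1025=0.496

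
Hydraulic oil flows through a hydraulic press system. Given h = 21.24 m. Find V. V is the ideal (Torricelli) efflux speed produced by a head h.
Formula: V = \sqrt{2 g h}
V = √(2·9.81·21.24) = 20.41 m/s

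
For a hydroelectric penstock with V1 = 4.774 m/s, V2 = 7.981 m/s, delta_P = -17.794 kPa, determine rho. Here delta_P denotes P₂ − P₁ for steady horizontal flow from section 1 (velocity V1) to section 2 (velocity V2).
Formula: \Delta P = \frac{1}{2} \rho (V_1^2 - V_2^2)
Substituting knowns: -17.794 = 0.5·rho·(4.774² − 7.981²)/1000
Solving for rho: rho = 2·(-17.794·1000)/(4.774² − 7.981²) = 870 kg/m³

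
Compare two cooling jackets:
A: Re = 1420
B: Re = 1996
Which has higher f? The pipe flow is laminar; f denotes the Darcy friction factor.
f(A) = 0.04507, f(B) = 0.03206. Answer: A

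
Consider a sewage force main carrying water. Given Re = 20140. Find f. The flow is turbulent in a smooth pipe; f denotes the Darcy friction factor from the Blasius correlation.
Formula: f = \frac{0.316}{Re^{0.25}}
f = 0.316/20140^0.25 = 0.02653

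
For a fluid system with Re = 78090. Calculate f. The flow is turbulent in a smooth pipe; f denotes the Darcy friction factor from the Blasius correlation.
Formula: f = \frac{0.316}{Re^{0.25}}
f = 0.316/78090^0.25 = 0.0189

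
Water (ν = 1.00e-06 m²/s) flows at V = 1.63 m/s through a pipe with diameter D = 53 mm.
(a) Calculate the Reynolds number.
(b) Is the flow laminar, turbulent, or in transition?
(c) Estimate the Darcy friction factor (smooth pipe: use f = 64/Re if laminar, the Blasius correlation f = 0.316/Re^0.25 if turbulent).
(a) Re = V·D/ν = 1.63·0.053/1.00e-06 = 86390
(b) Flow regime: turbulent (Re > 4000)
(c) Friction factor: f = 0.316/Re^0.25 = 0.316/86390^0.25 = 0.01843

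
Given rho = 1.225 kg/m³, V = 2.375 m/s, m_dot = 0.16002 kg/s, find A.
Formula: \dot{m} = \rho A V
Substituting knowns: 0.16002 = 1.225·A·2.375
Solving for A: A = 0.16002/(1.225·2.375) = 0.055 m²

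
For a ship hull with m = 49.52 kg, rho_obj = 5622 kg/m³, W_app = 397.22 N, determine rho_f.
Formula: W_{app} = mg\left(1 - \frac{\rho_f}{\rho_{obj}}\right)
Substituting knowns: 397.22 = 49.52·9.81·(1 − rho_f/5622)
Solving for rho_f: rho_f = 5622·(1 − 397.22/(49.52·9.81)) = 1025 kg/m³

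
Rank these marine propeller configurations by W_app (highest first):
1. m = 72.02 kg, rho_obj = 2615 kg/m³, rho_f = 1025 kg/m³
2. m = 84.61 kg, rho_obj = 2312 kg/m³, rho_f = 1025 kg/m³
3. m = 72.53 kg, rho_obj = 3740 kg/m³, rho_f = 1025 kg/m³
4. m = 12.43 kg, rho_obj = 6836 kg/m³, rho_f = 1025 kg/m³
Case 1: W_app = 429.6 N
Case 2: W_app = 462 N
Case 3: W_app = 516.5 N
Case 4: W_app = 103.7 N
Ranking (highest first): 3, 2, 1, 4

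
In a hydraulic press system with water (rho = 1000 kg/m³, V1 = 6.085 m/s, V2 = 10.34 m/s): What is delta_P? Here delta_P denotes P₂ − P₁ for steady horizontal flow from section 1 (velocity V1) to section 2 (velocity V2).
Formula: \Delta P = \frac{1}{2} \rho (V_1^2 - V_2^2)
delta_P = 0.5·1000·(6.085² − 10.34²)/1000 = -34.94 kPa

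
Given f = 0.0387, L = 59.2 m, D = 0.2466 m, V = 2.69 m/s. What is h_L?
Formula: h_L = f \frac{L}{D} \frac{V^2}{2g}
h_L = 0.0387·(59.2/0.2466)·2.69²/(2·9.81) = 3.426 m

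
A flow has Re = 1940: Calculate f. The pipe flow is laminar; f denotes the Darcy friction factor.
Formula: f = \frac{64}{Re}
f = 64/1940 = 0.03299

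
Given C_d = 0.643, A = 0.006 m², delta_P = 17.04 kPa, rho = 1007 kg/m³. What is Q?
Formula: Q = C_d A \sqrt{\frac{2 \Delta P}{\rho}}
Q = 0.643·0.006·√(2·(17.04·1000)/1007)·1000 = 22.44 L/s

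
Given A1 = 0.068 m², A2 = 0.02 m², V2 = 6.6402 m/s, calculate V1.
Formula: V_2 = \frac{A_1 V_1}{A_2}
Substituting knowns: 6.6402 = 0.068·V1/0.02
Solving for V1: V1 = 6.6402·0.02/0.068 = 1.953 m/s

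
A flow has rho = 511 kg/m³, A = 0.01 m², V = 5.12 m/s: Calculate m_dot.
Formula: \dot{m} = \rho A V
m_dot = 511·0.01·5.12 = 26.16 kg/s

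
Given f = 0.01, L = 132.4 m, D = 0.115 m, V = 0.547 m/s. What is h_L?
Formula: h_L = f \frac{L}{D} \frac{V^2}{2g}
h_L = 0.01·(132.4/0.115)·0.547²/(2·9.81) = 0.1756 m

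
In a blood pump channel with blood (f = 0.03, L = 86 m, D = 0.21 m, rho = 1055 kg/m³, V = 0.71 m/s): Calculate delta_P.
Formula: \Delta P = f \frac{L}{D} \frac{\rho V^2}{2}
delta_P = 0.03·(86/0.21)·0.5·1055·0.71²/1000 = 3.267 kPa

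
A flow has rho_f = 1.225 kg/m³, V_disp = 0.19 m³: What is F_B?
Formula: F_B = \rho_f g V_{disp}
F_B = 1.225·9.81·0.19 = 2.283 N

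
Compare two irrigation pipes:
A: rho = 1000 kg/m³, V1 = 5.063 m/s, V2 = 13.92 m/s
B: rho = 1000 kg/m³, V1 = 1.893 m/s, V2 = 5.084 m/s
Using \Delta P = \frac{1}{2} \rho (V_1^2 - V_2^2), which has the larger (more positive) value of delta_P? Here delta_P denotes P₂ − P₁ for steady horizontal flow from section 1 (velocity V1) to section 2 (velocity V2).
delta_P(A) = -84.07 kPa, delta_P(B) = -11.13 kPa. Answer: B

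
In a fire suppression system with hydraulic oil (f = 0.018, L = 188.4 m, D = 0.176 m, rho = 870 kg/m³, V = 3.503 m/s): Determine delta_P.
Formula: \Delta P = f \frac{L}{D} \frac{\rho V^2}{2}
delta_P = 0.018·(188.4/0.176)·0.5·870·3.503²/1000 = 102.9 kPa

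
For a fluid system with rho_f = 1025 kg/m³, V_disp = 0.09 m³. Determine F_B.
Formula: F_B = \rho_f g V_{disp}
F_B = 1025·9.81·0.09 = 905 N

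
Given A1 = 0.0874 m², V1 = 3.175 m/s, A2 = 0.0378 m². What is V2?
Formula: V_2 = \frac{A_1 V_1}{A_2}
V2 = 0.0874·3.175/0.0378 = 7.341 m/s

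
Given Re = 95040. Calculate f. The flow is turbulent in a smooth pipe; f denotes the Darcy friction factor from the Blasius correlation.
Formula: f = \frac{0.316}{Re^{0.25}}
f = 0.316/95040^0.25 = 0.018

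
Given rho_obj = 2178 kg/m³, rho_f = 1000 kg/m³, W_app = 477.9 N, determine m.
Formula: W_{app} = mg\left(1 - \frac{\rho_f}{\rho_{obj}}\right)
Substituting knowns: 477.9 = m·9.81·(1 − 1000/2178)
Solving for m: m = 477.9/(9.81·(1 − 1000/2178)) = 90.07 kg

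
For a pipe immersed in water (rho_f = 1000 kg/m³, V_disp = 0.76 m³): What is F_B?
Formula: F_B = \rho_f g V_{disp}
F_B = 1000·9.81·0.76 = 7456 N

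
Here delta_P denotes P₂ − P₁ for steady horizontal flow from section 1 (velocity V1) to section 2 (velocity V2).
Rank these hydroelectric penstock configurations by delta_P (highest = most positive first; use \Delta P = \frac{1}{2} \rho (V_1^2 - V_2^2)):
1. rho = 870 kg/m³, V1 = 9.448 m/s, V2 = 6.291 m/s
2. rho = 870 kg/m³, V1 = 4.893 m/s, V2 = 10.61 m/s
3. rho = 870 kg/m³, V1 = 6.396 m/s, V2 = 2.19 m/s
Case 1: delta_P = 21.61 kPa
Case 2: delta_P = -38.55 kPa
Case 3: delta_P = 15.71 kPa
Ranking (highest first): 1, 3, 2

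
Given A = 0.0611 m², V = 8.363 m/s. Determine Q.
Formula: Q = A V
Q = 0.0611·8.363·1000 = 511 L/s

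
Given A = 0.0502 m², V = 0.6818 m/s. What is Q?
Formula: Q = A V
Q = 0.0502·0.6818·1000 = 34.23 L/s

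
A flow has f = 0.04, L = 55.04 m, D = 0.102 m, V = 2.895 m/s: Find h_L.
Formula: h_L = f \frac{L}{D} \frac{V^2}{2g}
h_L = 0.04·(55.04/0.102)·2.895²/(2·9.81) = 9.22 m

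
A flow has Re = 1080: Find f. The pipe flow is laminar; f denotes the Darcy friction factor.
Formula: f = \frac{64}{Re}
f = 64/1080 = 0.05926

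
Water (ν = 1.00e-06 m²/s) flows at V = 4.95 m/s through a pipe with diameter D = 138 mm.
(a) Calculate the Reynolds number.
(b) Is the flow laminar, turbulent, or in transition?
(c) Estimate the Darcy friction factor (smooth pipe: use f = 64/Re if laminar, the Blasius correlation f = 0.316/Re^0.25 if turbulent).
(a) Re = V·D/ν = 4.95·0.138/1.00e-06 = 683100
(b) Flow regime: turbulent (Re > 4000)
(c) Friction factor: f = 0.316/Re^0.25 = 0.316/683100^0.25 = 0.01099 (Blasius is strictly valid for Re ≲ 1e5; used here as the smooth-pipe estimate the problem specifies)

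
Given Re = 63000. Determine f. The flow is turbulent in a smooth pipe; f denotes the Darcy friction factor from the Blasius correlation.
Formula: f = \frac{0.316}{Re^{0.25}}
f = 0.316/63000^0.25 = 0.01995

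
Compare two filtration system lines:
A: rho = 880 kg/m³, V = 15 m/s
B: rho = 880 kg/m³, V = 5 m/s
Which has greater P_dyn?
P_dyn(A) = 99 kPa, P_dyn(B) = 11 kPa. Answer: A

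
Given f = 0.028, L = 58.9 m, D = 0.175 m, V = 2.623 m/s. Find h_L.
Formula: h_L = f \frac{L}{D} \frac{V^2}{2g}
h_L = 0.028·(58.9/0.175)·2.623²/(2·9.81) = 3.305 m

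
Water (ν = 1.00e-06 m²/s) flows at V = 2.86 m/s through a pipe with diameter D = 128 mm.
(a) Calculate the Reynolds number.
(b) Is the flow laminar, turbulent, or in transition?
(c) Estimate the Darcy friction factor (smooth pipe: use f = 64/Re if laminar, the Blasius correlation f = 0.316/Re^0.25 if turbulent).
(a) Re = V·D/ν = 2.86·0.128/1.00e-06 = 366080
(b) Flow regime: turbulent (Re > 4000)
(c) Friction factor: f = 0.316/Re^0.25 = 0.316/366080^0.25 = 0.01285 (Blasius is strictly valid for Re ≲ 1e5; used here as the smooth-pipe estimate the problem specifies)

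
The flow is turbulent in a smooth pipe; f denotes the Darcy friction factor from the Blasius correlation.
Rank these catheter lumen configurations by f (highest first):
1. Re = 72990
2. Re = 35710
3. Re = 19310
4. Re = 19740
Case 1: f = 0.01923
Case 2: f = 0.02299
Case 3: f = 0.02681
Case 4: f = 0.02666
Ranking (highest first): 3, 4, 2, 1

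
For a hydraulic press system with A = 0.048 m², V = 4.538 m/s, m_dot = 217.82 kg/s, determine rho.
Formula: \dot{m} = \rho A V
Substituting knowns: 217.82 = rho·0.048·4.538
Solving for rho: rho = 217.82/(0.048·4.538) = 1000 kg/m³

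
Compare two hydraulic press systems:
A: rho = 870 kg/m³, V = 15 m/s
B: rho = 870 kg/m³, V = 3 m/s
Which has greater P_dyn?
P_dyn(A) = 97.88 kPa, P_dyn(B) = 3.915 kPa. Answer: A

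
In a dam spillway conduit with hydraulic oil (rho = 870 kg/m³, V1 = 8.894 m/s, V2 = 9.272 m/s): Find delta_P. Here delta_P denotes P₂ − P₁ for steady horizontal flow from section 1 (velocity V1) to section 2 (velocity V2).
Formula: \Delta P = \frac{1}{2} \rho (V_1^2 - V_2^2)
delta_P = 0.5·870·(8.894² − 9.272²)/1000 = -2.987 kPa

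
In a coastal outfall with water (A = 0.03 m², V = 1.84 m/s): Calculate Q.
Formula: Q = A V
Q = 0.03·1.84·1000 = 55.2 L/s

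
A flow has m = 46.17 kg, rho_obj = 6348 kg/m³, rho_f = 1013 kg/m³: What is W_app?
Formula: W_{app} = mg\left(1 - \frac{\rho_f}{\rho_{obj}}\right)
W_app = 46.17·9.81·(1 − 1013/6348) = 380.7 N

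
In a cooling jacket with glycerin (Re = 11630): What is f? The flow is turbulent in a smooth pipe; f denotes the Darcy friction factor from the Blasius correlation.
Formula: f = \frac{0.316}{Re^{0.25}}
f = 0.316/11630^0.25 = 0.03043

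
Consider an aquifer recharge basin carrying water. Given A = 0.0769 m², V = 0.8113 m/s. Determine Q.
Formula: Q = A V
Q = 0.0769·0.8113·1000 = 62.39 L/s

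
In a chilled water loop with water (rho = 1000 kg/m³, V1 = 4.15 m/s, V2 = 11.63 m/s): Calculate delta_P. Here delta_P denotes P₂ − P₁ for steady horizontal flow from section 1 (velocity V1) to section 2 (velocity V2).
Formula: \Delta P = \frac{1}{2} \rho (V_1^2 - V_2^2)
delta_P = 0.5·1000·(4.15² − 11.63²)/1000 = -59.02 kPa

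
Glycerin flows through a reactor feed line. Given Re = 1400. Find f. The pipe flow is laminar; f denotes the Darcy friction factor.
Formula: f = \frac{64}{Re}
f = 64/1400 = 0.04571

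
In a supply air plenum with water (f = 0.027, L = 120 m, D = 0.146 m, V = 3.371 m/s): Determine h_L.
Formula: h_L = f \frac{L}{D} \frac{V^2}{2g}
h_L = 0.027·(120/0.146)·3.371²/(2·9.81) = 12.85 m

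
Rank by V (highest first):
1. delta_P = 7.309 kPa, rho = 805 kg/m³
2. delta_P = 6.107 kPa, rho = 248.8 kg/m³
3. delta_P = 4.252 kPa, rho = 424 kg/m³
Case 1: V = 4.261 m/s
Case 2: V = 7.007 m/s
Case 3: V = 4.478 m/s
Ranking (highest first): 2, 3, 1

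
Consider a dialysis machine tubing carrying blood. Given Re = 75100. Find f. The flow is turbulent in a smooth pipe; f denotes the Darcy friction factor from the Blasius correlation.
Formula: f = \frac{0.316}{Re^{0.25}}
f = 0.316/75100^0.25 = 0.01909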